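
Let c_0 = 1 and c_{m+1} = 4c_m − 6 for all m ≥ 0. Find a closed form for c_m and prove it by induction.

Claim: c_m = -4^m + 2.

Base case: c_0 = 1, and -4^0 + 2 = -1 + 2 = 1.
Assume c_r = -4^r + 2 for some r ≥ 0.
Then c_{r+1} = 4c_r − 6 = 4·(-4^r + 2) − 6 = -4^{r+1} + 8 − 6 = -4^{r+1} + 2.
So the formula holds for r+1, and by induction c_m = -4^m + 2 for all m ≥ 0.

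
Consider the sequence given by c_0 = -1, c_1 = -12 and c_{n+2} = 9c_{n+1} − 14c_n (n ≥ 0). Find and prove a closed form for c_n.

Claim: c_n = 2^n − 2·7^n.

Base cases: c_0 = -1 and 2^0 − 2·7^0 = -1; c_1 = -12 and 2^1 − 2·7^1 = -12.
Assume c_j = 2^j − 2·7^j for all 0 ≤ j ≤ m, where m ≥ 1.
Then c_{m+1} = 9c_m − 14c_{m−1} = 9·(2^m − 2·7^m) − 14·(2^{m−1} − 2·7^{m−1}) = (9·2 − 14)2^{m−1} − 2·(9·7 − 14)7^{m−1} = 4·2^{m−1} − 98·7^{m−1} = 2^{m+1} − 2·7^{m+1}.
This completes the inductive step, so c_n = 2^n − 2·7^n for all n ≥ 0.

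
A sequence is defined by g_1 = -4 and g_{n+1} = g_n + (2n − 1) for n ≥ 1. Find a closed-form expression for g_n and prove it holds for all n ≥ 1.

Claim: g_n = n^2 − 2n − 3.

Base case: g_1 = -4, and 1^2 − 2·1 − 3 = -4.
Assume g_j = j^2 − 2j − 3.
Then g_{j+1} = g_j + (2j − 1) = (j^2 − 2j − 3) + (2j − 1) = j^2 − 4,
and (j+1)^2 − 2·(j+1) − 3 = j^2 − 4.
By induction, g_n = n^2 − 2n − 3 for all n ≥ 1.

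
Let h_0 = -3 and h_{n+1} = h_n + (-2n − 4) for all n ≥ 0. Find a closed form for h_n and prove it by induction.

Claim: h_n = -n^2 − 3n − 3.

Base case: h_0 = -3, and -0^2 − 3·0 − 3 = -3.
Assume h_m = -m^2 − 3m − 3.
Then h_{m+1} = h_m + (-2m − 4) = (-m^2 − 3m − 3) + (-2m − 4) = -m^2 − 5m − 7,
and -(m+1)^2 − 3·(m+1) − 3 = -m^2 − 5m − 7.
By induction, h_n = -n^2 − 3n − 3 for all n ≥ 0.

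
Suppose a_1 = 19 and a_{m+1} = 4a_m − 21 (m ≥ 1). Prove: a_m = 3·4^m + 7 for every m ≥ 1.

Base case: a_1 = 19, and 3·4^1 + 7 = 12 + 7 = 19.
Assume a_k = 3·4^k + 7 for some k ≥ 1.
Then a_{k+1} = 4a_k − 21 = 4·(3·4^k + 7) − 21 = 12·4^k + 28 − 21 = 3·4^{k+1} + 7.
So the formula holds for k+1, and by induction a_m = 3·4^m + 7 for all m ≥ 1.

a_m = 3·4^m + 7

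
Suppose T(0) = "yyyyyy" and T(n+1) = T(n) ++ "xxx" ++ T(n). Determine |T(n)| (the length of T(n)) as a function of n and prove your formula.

Claim: |T(n)| = 9·2^n − 3.

Base case: |T(0)| = 6, and 9·2^0 − 3 = 6.
Assume |T(j)| = 9·2^j − 3.
Then |T(j+1)| = |T(j)| + 3 + |T(j)| = 2|T(j)| + 3 = 2(9·2^j − 3) + 3 = 9·2^{j+1} − 6 + 3 = 9·2^{j+1} − 3.
Hence |T(n)| = 9·2^n − 3 for every n ≥ 0, by induction.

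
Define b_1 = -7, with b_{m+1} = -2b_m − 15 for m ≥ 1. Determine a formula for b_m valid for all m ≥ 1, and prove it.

Claim: b_m = (-2)^m − 5.

Base case: b_1 = -7, and (-2)^1 − 5 = -2 − 5 = -7.
Assume b_j = (-2)^j − 5 for some j ≥ 1.
Then b_{j+1} = -2b_j − 15 = -2·((-2)^j − 5) − 15 = -2·(-2)^j + 10 − 15 = (-2)^{j+1} − 5.
This completes the inductive step, so b_m = (-2)^m − 5 for all m ≥ 1.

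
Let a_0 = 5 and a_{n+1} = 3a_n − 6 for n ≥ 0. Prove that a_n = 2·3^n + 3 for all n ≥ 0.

Base case: a_0 = 5, and 2·3^0 + 3 = 2 + 3 = 5.
Assume a_k = 2·3^k + 3 for some k ≥ 0.
Then a_{k+1} = 3a_k − 6 = 3·(2·3^k + 3) − 6 = 6·3^k + 9 − 6 = 2·3^{k+1} + 3.
This completes the inductive step, so a_n = 2·3^n + 3 for all n ≥ 0.

a_n = 2·3^n + 3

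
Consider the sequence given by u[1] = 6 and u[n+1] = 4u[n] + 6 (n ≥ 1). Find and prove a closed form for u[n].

Claim: u[n] = 2·4^n − 2.

Base case: u[1] = 6, and 2·4^1 − 2 = 8 − 2 = 6.
Assume u[k] = 2·4^k − 2 for some k ≥ 1.
Then u[k+1] = 4u[k] + 6 = 4·(2·4^k − 2) + 6 = 8·4^k − 8 + 6 = 2·4^{k+1} − 2.
This completes the inductive step, so u[n] = 2·4^n − 2 for all n ≥ 1.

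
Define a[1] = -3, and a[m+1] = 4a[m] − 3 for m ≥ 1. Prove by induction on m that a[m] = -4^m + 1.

Base case: a[1] = -3, and -4^1 + 1 = -4 + 1 = -3.
Assume a[k] = -4^k + 1 for some k ≥ 1.
Then a[k+1] = 4a[k] − 3 = 4·(-4^k + 1) − 3 = -4^{k+1} + 4 − 3 = -4^{k+1} + 1.
This completes the inductive step, so a[m] = -4^m + 1 for all m ≥ 1.

a[m] = -4^m + 1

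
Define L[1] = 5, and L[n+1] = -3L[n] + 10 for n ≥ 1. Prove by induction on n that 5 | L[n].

Base case: L[1] = 5 = 5·1, so 5 | L[1].
Assume 5 | L[k], so L[k] = 5t for some integer t.
Then L[k+1] = -3L[k] + 10 = -3·(5t) + 10 = 5(-3t + 2), so 5 | L[k+1].
Hence 5 | L[n] for every n ≥ 1, by induction.

5 | L[n]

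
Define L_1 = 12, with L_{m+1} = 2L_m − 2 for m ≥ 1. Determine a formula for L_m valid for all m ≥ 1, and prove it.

Claim: L_m = 5·2^m + 2.

Base case: L_1 = 12, and 5·2^1 + 2 = 10 + 2 = 12.
Assume L_j = 5·2^j + 2 for some j ≥ 1.
Then L_{j+1} = 2L_j − 2 = 2·(5·2^j + 2) − 2 = 10·2^j + 4 − 2 = 5·2^{j+1} + 2.
So the formula holds for j+1, and by induction L_m = 5·2^m + 2 for all m ≥ 1.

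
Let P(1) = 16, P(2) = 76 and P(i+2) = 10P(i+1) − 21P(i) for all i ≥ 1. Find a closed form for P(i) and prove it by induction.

Claim: P(i) = 3·3^i + 7^i.

Base cases: P(1) = 16 and 3·3^1 + 7^1 = 16; P(2) = 76 and 3·3^2 + 7^2 = 76.
Assume P(t) = 3·3^t + 7^t for all 1 ≤ t ≤ j, where j ≥ 2.
Then P(j+1) = 10P(j) − 21P(j−1) = 10·(3·3^j + 7^j) − 21·(3·3^{j−1} + 7^{j−1}) = 3·(10·3 − 21)3^{j−1} + (10·7 − 21)7^{j−1} = 27·3^{j−1} + 49·7^{j−1} = 3·3^{j+1} + 7^{j+1}.
Hence P(i) = 3·3^i + 7^i for every i ≥ 1, by strong induction.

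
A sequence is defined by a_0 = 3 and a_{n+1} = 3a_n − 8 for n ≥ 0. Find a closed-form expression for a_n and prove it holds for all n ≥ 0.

Claim: a_n = -3^n + 4.

Base case: a_0 = 3, and -3^0 + 4 = -1 + 4 = 3.
Assume a_k = -3^k + 4 for some k ≥ 0.
Then a_{k+1} = 3a_k − 8 = 3·(-3^k + 4) − 8 = -3^{k+1} + 12 − 8 = -3^{k+1} + 4.
This completes the inductive step, so a_n = -3^n + 4 for all n ≥ 0.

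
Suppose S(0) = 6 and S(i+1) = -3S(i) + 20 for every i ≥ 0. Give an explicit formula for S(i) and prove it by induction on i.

Claim: S(i) = (-3)^i + 5.

Base case: S(0) = 6, and (-3)^0 + 5 = 1 + 5 = 6.
Assume S(m) = (-3)^m + 5 for some m ≥ 0.
Then S(m+1) = -3S(m) + 20 = -3·((-3)^m + 5) + 20 = -3·(-3)^m − 15 + 20 = (-3)^{m+1} + 5.
By induction, S(i) = (-3)^i + 5 for all i ≥ 0.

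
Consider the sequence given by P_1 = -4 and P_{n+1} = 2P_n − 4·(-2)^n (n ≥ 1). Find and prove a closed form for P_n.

Claim: P_n = -2^n + (-2)^n.

Base case: P_1 = -4, and -2^1 + (-2)^1 = -2 − 2 = -4.
Assume P_k = -2^k + (-2)^k for some k ≥ 1.
Then P_{k+1} = 2P_k − 4·(-2)^k = 2·(-2^k + (-2)^k) − 4·(-2)^k = -2^{k+1} + 2·(-2)^k − 4·(-2)^k = -2^{k+1} − 2·(-2)^k = -2^{k+1} + (-2)^{k+1}.
By induction, P_n = -2^n + (-2)^n for all n ≥ 1.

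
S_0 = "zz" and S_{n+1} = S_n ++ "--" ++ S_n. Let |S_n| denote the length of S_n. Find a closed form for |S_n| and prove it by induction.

Claim: |S_n| = 2^{n+2} − 2.

Base case: |S_0| = 2, and 2^{0+2} − 2 = 2.
Assume |S_j| = 2^{j+2} − 2.
Then |S_{j+1}| = |S_j| + 2 + |S_j| = 2|S_j| + 2 = 2(2^{j+2} − 2) + 2 = 2^{j+3} − 4 + 2 = 2^{j+3} − 2.
So the formula holds for j+1, and by induction |S_n| = 2^{n+2} − 2 for all n ≥ 0.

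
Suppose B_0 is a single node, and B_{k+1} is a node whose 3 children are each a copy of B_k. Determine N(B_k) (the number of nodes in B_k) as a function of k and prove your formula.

Claim: N(B_k) = (3^{k+1} − 1)/2.

Base case: N(B_0) = 1, and (3^{0+1} − 1)/2 = 1.
Assume N(B_r) = (3^{r+1} − 1)/2.
Then N(B_{r+1}) = 1 + 3N(B_r) = 1 + 3·(3^{r+1} − 1)/2 = 1 + (3^{r+2} − 3)/2 = (2 + 3^{r+2} − 3)/2 = (3^{r+2} − 1)/2.
Hence N(B_k) = (3^{k+1} − 1)/2 for every k ≥ 0, by induction.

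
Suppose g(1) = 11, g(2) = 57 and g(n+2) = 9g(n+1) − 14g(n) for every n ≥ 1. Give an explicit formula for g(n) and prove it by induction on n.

Claim: g(n) = 2·2^n + 7^n.

Base cases: g(1) = 11 and 2·2^1 + 7^1 = 11; g(2) = 57 and 2·2^2 + 7^2 = 57.
Assume g(j) = 2·2^j + 7^j for all 1 ≤ j ≤ k, where k ≥ 2.
Then g(k+1) = 9g(k) − 14g(k−1) = 9·(2·2^k + 7^k) − 14·(2·2^{k−1} + 7^{k−1}) = 2·(9·2 − 14)2^{k−1} + (9·7 − 14)7^{k−1} = 8·2^{k−1} + 49·7^{k−1} = 2·2^{k+1} + 7^{k+1}.
Hence g(n) = 2·2^n + 7^n for every n ≥ 1, by strong induction.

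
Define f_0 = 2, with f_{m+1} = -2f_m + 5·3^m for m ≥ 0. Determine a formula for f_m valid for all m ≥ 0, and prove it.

Claim: f_m = (-2)^m + 3^m.

Base case: f_0 = 2, and (-2)^0 + 3^0 = 1 + 1 = 2.
Assume f_k = (-2)^k + 3^k for some k ≥ 0.
Then f_{k+1} = -2f_k + 5·3^k = -2·((-2)^k + 3^k) + 5·3^k = (-2)^{k+1} − 2·3^k + 5·3^k = (-2)^{k+1} + 3·3^k = (-2)^{k+1} + 3^{k+1}.
So the formula holds for k+1, and by induction f_m = (-2)^m + 3^m for all m ≥ 0.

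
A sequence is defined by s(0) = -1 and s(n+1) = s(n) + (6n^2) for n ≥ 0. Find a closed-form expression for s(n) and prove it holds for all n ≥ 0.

Claim: s(n) = 2n^3 − 3n^2 + n − 1.

Base case: s(0) = -1, and 2·0^3 − 3·0^2 + 0 − 1 = -1.
Assume s(m) = 2m^3 − 3m^2 + m − 1.
Then s(m+1) = s(m) + (6m^2) = (2m^3 − 3m^2 + m − 1) + (6m^2) = 2m^3 + 3m^2 + m − 1,
and 2·(m+1)^3 − 3·(m+1)^2 + (m+1) − 1 = 2m^3 + 3m^2 + m − 1.
Hence s(n) = 2n^3 − 3n^2 + n − 1 for every n ≥ 0, by induction.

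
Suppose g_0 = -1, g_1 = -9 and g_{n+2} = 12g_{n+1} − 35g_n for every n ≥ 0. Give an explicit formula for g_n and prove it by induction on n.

Claim: g_n = 5^n − 2·7^n.

Base cases: g_0 = -1 and 5^0 − 2·7^0 = -1; g_1 = -9 and 5^1 − 2·7^1 = -9.
Assume g_j = 5^j − 2·7^j for all 0 ≤ j ≤ r, where r ≥ 1.
Then g_{r+1} = 12g_r − 35g_{r−1} = 12·(5^r − 2·7^r) − 35·(5^{r−1} − 2·7^{r−1}) = (12·5 − 35)5^{r−1} − 2·(12·7 − 35)7^{r−1} = 25·5^{r−1} − 98·7^{r−1} = 5^{r+1} − 2·7^{r+1}.
By strong induction, g_n = 5^n − 2·7^n for all n ≥ 0.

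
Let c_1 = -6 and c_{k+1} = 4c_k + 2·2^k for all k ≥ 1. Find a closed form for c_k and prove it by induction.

Claim: c_k = -4^k − 2^k.

Base case: c_1 = -6, and -4^1 − 2^1 = -4 − 2 = -6.
Assume c_j = -4^j − 2^j for some j ≥ 1.
Then c_{j+1} = 4c_j + 2·2^j = 4·(-4^j − 2^j) + 2·2^j = -4^{j+1} − 4·2^j + 2·2^j = -4^{j+1} − 2·2^j = -4^{j+1} − 2^{j+1}.
Hence c_k = -4^k − 2^k for every k ≥ 1, by induction.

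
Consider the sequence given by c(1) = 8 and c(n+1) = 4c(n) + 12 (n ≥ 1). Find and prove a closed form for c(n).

Claim: c(n) = 3·4^n − 4.

Base case: c(1) = 8, and 3·4^1 − 4 = 12 − 4 = 8.
Assume c(k) = 3·4^k − 4 for some k ≥ 1.
Then c(k+1) = 4c(k) + 12 = 4·(3·4^k − 4) + 12 = 12·4^k − 16 + 12 = 3·4^{k+1} − 4.
Hence c(n) = 3·4^n − 4 for every n ≥ 1, by induction.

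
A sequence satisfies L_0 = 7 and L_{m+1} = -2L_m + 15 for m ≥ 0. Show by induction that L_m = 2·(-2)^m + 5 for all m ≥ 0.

Base case: L_0 = 7, and 2·(-2)^0 + 5 = 2 + 5 = 7.
Assume L_r = 2·(-2)^r + 5 for some r ≥ 0.
Then L_{r+1} = -2L_r + 15 = -2·(2·(-2)^r + 5) + 15 = -4·(-2)^r − 10 + 15 = 2·(-2)^{r+1} + 5.
Hence L_m = 2·(-2)^m + 5 for every m ≥ 0, by induction.

L_m = 2·(-2)^m + 5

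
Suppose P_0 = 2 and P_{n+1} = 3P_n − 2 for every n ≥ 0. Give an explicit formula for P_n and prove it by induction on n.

Claim: P_n = 3^n + 1.

Base case: P_0 = 2, and 3^0 + 1 = 1 + 1 = 2.
Assume P_k = 3^k + 1 for some k ≥ 0.
Then P_{k+1} = 3P_k − 2 = 3·(3^k + 1) − 2 = 3^{k+1} + 3 − 2 = 3^{k+1} + 1.
This completes the inductive step, so P_n = 3^n + 1 for all n ≥ 0.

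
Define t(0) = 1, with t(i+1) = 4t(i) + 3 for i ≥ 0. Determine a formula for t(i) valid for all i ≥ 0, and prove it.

Claim: t(i) = 2·4^i − 1.

Base case: t(0) = 1, and 2·4^0 − 1 = 2 − 1 = 1.
Assume t(m) = 2·4^m − 1 for some m ≥ 0.
Then t(m+1) = 4t(m) + 3 = 4·(2·4^m − 1) + 3 = 8·4^m − 4 + 3 = 2·4^{m+1} − 1.
So the formula holds for m+1, and by induction t(i) = 2·4^i − 1 for all i ≥ 0.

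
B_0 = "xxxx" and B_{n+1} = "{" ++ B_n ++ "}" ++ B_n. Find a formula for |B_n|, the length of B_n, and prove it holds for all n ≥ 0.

Claim: |B_n| = 6·2^n − 2.

Base case: |B_0| = 4, and 6·2^0 − 2 = 4.
Assume |B_m| = 6·2^m − 2.
Then |B_{m+1}| = 1 + |B_m| + 1 + |B_m| = 2|B_m| + 2 = 2(6·2^m − 2) + 2 = 6·2^{m+1} − 4 + 2 = 6·2^{m+1} − 2.
Hence |B_n| = 6·2^n − 2 for every n ≥ 0, by induction.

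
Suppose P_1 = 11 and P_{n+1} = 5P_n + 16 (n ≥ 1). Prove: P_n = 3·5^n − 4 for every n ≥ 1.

Base case: P_1 = 11, and 3·5^1 − 4 = 15 − 4 = 11.
Assume P_m = 3·5^m − 4 for some m ≥ 1.
Then P_{m+1} = 5P_m + 16 = 5·(3·5^m − 4) + 16 = 15·5^m − 20 + 16 = 3·5^{m+1} − 4.
So the formula holds for m+1, and by induction P_n = 3·5^n − 4 for all n ≥ 1.

P_n = 3·5^n − 4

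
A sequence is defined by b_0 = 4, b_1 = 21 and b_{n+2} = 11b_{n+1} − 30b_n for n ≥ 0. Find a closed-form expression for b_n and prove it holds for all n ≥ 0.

Claim: b_n = 3·5^n + 6^n.

Base cases: b_0 = 4 and 3·5^0 + 6^0 = 4; b_1 = 21 and 3·5^1 + 6^1 = 21.
Assume b_j = 3·5^j + 6^j for all 0 ≤ j ≤ m, where m ≥ 1.
Then b_{m+1} = 11b_m − 30b_{m−1} = 11·(3·5^m + 6^m) − 30·(3·5^{m−1} + 6^{m−1}) = 3·(11·5 − 30)5^{m−1} + (11·6 − 30)6^{m−1} = 75·5^{m−1} + 36·6^{m−1} = 3·5^{m+1} + 6^{m+1}.
So the formula holds for m+1, and by strong induction b_n = 3·5^n + 6^n for all n ≥ 0.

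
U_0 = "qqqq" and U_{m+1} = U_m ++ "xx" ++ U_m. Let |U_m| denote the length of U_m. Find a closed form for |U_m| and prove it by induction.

Claim: |U_m| = 6·2^m − 2.

Base case: |U_0| = 4, and 6·2^0 − 2 = 4.
Assume |U_r| = 6·2^r − 2.
Then |U_{r+1}| = |U_r| + 2 + |U_r| = 2|U_r| + 2 = 2(6·2^r − 2) + 2 = 6·2^{r+1} − 4 + 2 = 6·2^{r+1} − 2.
This completes the inductive step, so |U_m| = 6·2^m − 2 for all m ≥ 0.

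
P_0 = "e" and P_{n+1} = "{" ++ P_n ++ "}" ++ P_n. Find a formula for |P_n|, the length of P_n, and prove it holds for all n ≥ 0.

Claim: |P_n| = 3·2^n − 2.

Base case: |P_0| = 1, and 3·2^0 − 2 = 1.
Assume |P_r| = 3·2^r − 2.
Then |P_{r+1}| = 1 + |P_r| + 1 + |P_r| = 2|P_r| + 2 = 2(3·2^r − 2) + 2 = 3·2^{r+1} − 4 + 2 = 3·2^{r+1} − 2.
This completes the inductive step, so |P_n| = 3·2^n − 2 for all n ≥ 0.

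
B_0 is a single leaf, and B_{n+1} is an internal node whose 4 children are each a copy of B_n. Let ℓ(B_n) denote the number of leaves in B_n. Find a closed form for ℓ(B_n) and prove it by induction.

Claim: ℓ(B_n) = 4^n.

Base case: ℓ(B_0) = 1, and 4^0 = 1.
Assume ℓ(B_m) = 4^m.
Then ℓ(B_{m+1}) = 4·ℓ(B_m) = 4·4^m = 4^{m+1}.
By induction, ℓ(B_n) = 4^n for all n ≥ 0.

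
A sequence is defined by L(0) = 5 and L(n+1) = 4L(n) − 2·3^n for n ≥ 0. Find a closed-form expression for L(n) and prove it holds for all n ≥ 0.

Claim: L(n) = 3·4^n + 2·3^n.

Base case: L(0) = 5, and 3·4^0 + 2·3^0 = 3 + 2 = 5.
Assume L(j) = 3·4^j + 2·3^j for some j ≥ 0.
Then L(j+1) = 4L(j) − 2·3^j = 4·(3·4^j + 2·3^j) − 2·3^j = 3·4^{j+1} + 8·3^j − 2·3^j = 3·4^{j+1} + 6·3^j = 3·4^{j+1} + 2·3^{j+1}.
By induction, L(n) = 3·4^n + 2·3^n for all n ≥ 0.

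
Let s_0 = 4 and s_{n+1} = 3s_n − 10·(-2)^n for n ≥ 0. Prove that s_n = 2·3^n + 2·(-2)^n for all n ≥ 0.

Base case: s_0 = 4, and 2·3^0 + 2·(-2)^0 = 2 + 2 = 4.
Assume s_j = 2·3^j + 2·(-2)^j for some j ≥ 0.
Then s_{j+1} = 3s_j − 10·(-2)^j = 3·(2·3^j + 2·(-2)^j) − 10·(-2)^j = 2·3^{j+1} + 6·(-2)^j − 10·(-2)^j = 2·3^{j+1} − 4·(-2)^j = 2·3^{j+1} + 2·(-2)^{j+1}.
Hence s_n = 2·3^n + 2·(-2)^n for every n ≥ 0, by induction.

s_n = 2·3^n + 2·(-2)^n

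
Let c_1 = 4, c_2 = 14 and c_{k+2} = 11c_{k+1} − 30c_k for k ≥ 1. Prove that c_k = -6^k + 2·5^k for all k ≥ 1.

Base cases: c_1 = 4 and -6^1 + 2·5^1 = 4; c_2 = 14 and -6^2 + 2·5^2 = 14.
Assume c_j = -6^j + 2·5^j for all 1 ≤ j ≤ m, where m ≥ 2.
Then c_{m+1} = 11c_m − 30c_{m−1} = 11·(-6^m + 2·5^m) − 30·(-6^{m−1} + 2·5^{m−1}) = -(11·6 − 30)6^{m−1} + 2·(11·5 − 30)5^{m−1} = -36·6^{m−1} + 50·5^{m−1} = -6^{m+1} + 2·5^{m+1}.
Hence c_k = -6^k + 2·5^k for every k ≥ 1, by strong induction.

c_k = -6^k + 2·5^k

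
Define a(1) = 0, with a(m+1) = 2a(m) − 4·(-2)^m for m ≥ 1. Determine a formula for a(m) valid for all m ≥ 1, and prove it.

Claim: a(m) = 2^m + (-2)^m.

Base case: a(1) = 0, and 2^1 + (-2)^1 = 2 − 2 = 0.
Assume a(j) = 2^j + (-2)^j for some j ≥ 1.
Then a(j+1) = 2a(j) − 4·(-2)^j = 2·(2^j + (-2)^j) − 4·(-2)^j = 2^{j+1} + 2·(-2)^j − 4·(-2)^j = 2^{j+1} − 2·(-2)^j = 2^{j+1} + (-2)^{j+1}.
Hence a(m) = 2^m + (-2)^m for every m ≥ 1, by induction.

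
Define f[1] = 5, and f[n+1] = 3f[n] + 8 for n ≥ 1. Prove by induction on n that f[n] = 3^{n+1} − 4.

Base case: f[1] = 5, and 3^{1+1} − 4 = 9 − 4 = 5.
Assume f[k] = 3^{k+1} − 4 for some k ≥ 1.
Then f[k+1] = 3f[k] + 8 = 3·(3^{k+1} − 4) + 8 = 3^{k+2} − 12 + 8 = 3^{k+2} − 4.
By induction, f[n] = 3^{n+1} − 4 for all n ≥ 1.

f[n] = 3^{n+1} − 4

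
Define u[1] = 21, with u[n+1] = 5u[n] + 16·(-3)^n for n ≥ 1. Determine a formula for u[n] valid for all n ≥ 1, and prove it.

Claim: u[n] = 3·5^n − 2·(-3)^n.

Base case: u[1] = 21, and 3·5^1 − 2·(-3)^1 = 15 + 6 = 21.
Assume u[k] = 3·5^k − 2·(-3)^k for some k ≥ 1.
Then u[k+1] = 5u[k] + 16·(-3)^k = 5·(3·5^k − 2·(-3)^k) + 16·(-3)^k = 3·5^{k+1} − 10·(-3)^k + 16·(-3)^k = 3·5^{k+1} + 6·(-3)^k = 3·5^{k+1} − 2·(-3)^{k+1}.
This completes the inductive step, so u[n] = 3·5^n − 2·(-3)^n for all n ≥ 1.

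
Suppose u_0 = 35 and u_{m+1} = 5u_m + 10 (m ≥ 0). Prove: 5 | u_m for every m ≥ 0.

Base case: u_0 = 35 = 5·7, so 5 | u_0.
Assume 5 | u_k, so u_k = 5t for some integer t.
Then u_{k+1} = 5u_k + 10 = 5·(5t) + 10 = 5(5t + 2), so 5 | u_{k+1}.
By induction, 5 | u_m for all m ≥ 0.

5 | u_m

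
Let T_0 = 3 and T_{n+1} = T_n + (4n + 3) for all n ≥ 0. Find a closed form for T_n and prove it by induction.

Claim: T_n = 2n^2 + n + 3.

Base case: T_0 = 3, and 2·0^2 + 0 + 3 = 3.
Assume T_r = 2r^2 + r + 3.
Then T_{r+1} = T_r + (4r + 3) = (2r^2 + r + 3) + (4r + 3) = 2r^2 + 5r + 6,
and 2·(r+1)^2 + (r+1) + 3 = 2r^2 + 5r + 6.
This completes the inductive step, so T_n = 2n^2 + n + 3 for all n ≥ 0.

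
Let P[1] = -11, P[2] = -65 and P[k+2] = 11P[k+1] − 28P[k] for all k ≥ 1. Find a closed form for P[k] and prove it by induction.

Claim: P[k] = -4^k − 7^k.

Base cases: P[1] = -11 and -4^1 − 7^1 = -11; P[2] = -65 and -4^2 − 7^2 = -65.
Assume P[j] = -4^j − 7^j for all 1 ≤ j ≤ m, where m ≥ 2.
Then P[m+1] = 11P[m] − 28P[m−1] = 11·(-4^m − 7^m) − 28·(-4^{m−1} − 7^{m−1}) = -(11·4 − 28)4^{m−1} − (11·7 − 28)7^{m−1} = -16·4^{m−1} − 49·7^{m−1} = -4^{m+1} − 7^{m+1}.
This completes the inductive step, so P[k] = -4^k − 7^k for all k ≥ 1.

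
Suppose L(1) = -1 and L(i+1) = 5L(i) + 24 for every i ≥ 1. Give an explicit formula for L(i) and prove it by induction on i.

Claim: L(i) = 5^i − 6.

Base case: L(1) = -1, and 5^1 − 6 = 5 − 6 = -1.
Assume L(r) = 5^r − 6 for some r ≥ 1.
Then L(r+1) = 5L(r) + 24 = 5·(5^r − 6) + 24 = 5^{r+1} − 30 + 24 = 5^{r+1} − 6.
Hence L(i) = 5^i − 6 for every i ≥ 1, by induction.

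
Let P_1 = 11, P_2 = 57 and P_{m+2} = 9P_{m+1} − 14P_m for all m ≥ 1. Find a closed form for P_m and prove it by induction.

Claim: P_m = 7^m + 2·2^m.

Base cases: P_1 = 11 and 7^1 + 2·2^1 = 11; P_2 = 57 and 7^2 + 2·2^2 = 57.
Assume P_i = 7^i + 2·2^i for all 1 ≤ i ≤ j, where j ≥ 2.
Then P_{j+1} = 9P_j − 14P_{j−1} = 9·(7^j + 2·2^j) − 14·(7^{j−1} + 2·2^{j−1}) = (9·7 − 14)7^{j−1} + 2·(9·2 − 14)2^{j−1} = 49·7^{j−1} + 8·2^{j−1} = 7^{j+1} + 2·2^{j+1}.
Hence P_m = 7^m + 2·2^m for every m ≥ 1, by strong induction.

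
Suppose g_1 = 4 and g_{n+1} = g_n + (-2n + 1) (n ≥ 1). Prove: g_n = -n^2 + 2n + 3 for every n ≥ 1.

Base case: g_1 = 4, and -1^2 + 2·1 + 3 = 4.
Assume g_m = -m^2 + 2m + 3.
Then g_{m+1} = g_m + (-2m + 1) = (-m^2 + 2m + 3) + (-2m + 1) = -m^2 + 4,
and -(m+1)^2 + 2·(m+1) + 3 = -m^2 + 4.
This completes the inductive step, so g_n = -n^2 + 2n + 3 for all n ≥ 1.

g_n = -n^2 + 2n + 3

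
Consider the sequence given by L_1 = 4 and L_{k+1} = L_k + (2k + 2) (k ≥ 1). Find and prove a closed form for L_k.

Claim: L_k = k^2 + k + 2.

Base case: L_1 = 4, and 1^2 + 1 + 2 = 4.
Assume L_r = r^2 + r + 2.
Then L_{r+1} = L_r + (2r + 2) = (r^2 + r + 2) + (2r + 2) = r^2 + 3r + 4,
and (r+1)^2 + (r+1) + 2 = r^2 + 3r + 4.
By induction, L_k = k^2 + k + 2 for all k ≥ 1.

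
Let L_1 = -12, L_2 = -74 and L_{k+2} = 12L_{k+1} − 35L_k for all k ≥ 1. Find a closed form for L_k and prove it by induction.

Claim: L_k = -7^k − 5^k.

Base cases: L_1 = -12 and -7^1 − 5^1 = -12; L_2 = -74 and -7^2 − 5^2 = -74.
Assume L_j = -7^j − 5^j for all 1 ≤ j ≤ m, where m ≥ 2.
Then L_{m+1} = 12L_m − 35L_{m−1} = 12·(-7^m − 5^m) − 35·(-7^{m−1} − 5^{m−1}) = -(12·7 − 35)7^{m−1} − (12·5 − 35)5^{m−1} = -49·7^{m−1} − 25·5^{m−1} = -7^{m+1} − 5^{m+1}.
Hence L_k = -7^k − 5^k for every k ≥ 1, by strong induction.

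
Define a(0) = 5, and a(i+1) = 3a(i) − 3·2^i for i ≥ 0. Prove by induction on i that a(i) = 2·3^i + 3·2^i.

Base case: a(0) = 5, and 2·3^0 + 3·2^0 = 2 + 3 = 5.
Assume a(r) = 2·3^r + 3·2^r for some r ≥ 0.
Then a(r+1) = 3a(r) − 3·2^r = 3·(2·3^r + 3·2^r) − 3·2^r = 2·3^{r+1} + 9·2^r − 3·2^r = 2·3^{r+1} + 6·2^r = 2·3^{r+1} + 3·2^{r+1}.
So the formula holds for r+1, and by induction a(i) = 2·3^i + 3·2^i for all i ≥ 0.

a(i) = 2·3^i + 3·2^i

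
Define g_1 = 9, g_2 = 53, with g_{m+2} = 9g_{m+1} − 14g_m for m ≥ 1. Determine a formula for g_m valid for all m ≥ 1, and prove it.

Claim: g_m = 2^m + 7^m.

Base cases: g_1 = 9 and 2^1 + 7^1 = 9; g_2 = 53 and 2^2 + 7^2 = 53.
Assume g_j = 2^j + 7^j for all 1 ≤ j ≤ r, where r ≥ 2.
Then g_{r+1} = 9g_r − 14g_{r−1} = 9·(2^r + 7^r) − 14·(2^{r−1} + 7^{r−1}) = (9·2 − 14)2^{r−1} + (9·7 − 14)7^{r−1} = 4·2^{r−1} + 49·7^{r−1} = 2^{r+1} + 7^{r+1}.
This completes the inductive step, so g_m = 2^m + 7^m for all m ≥ 1.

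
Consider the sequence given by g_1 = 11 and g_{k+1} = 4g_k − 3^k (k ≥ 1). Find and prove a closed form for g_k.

Claim: g_k = 2·4^k + 3^k.

Base case: g_1 = 11, and 2·4^1 + 3^1 = 8 + 3 = 11.
Assume g_r = 2·4^r + 3^r for some r ≥ 1.
Then g_{r+1} = 4g_r − 3^r = 4·(2·4^r + 3^r) − 3^r = 2·4^{r+1} + 4·3^r − 3^r = 2·4^{r+1} + 3·3^r = 2·4^{r+1} + 3^{r+1}.
This completes the inductive step, so g_k = 2·4^k + 3^k for all k ≥ 1.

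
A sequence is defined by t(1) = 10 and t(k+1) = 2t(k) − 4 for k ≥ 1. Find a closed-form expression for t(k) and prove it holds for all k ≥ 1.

Claim: t(k) = 3·2^k + 4.

Base case: t(1) = 10, and 3·2^1 + 4 = 6 + 4 = 10.
Assume t(m) = 3·2^m + 4 for some m ≥ 1.
Then t(m+1) = 2t(m) − 4 = 2·(3·2^m + 4) − 4 = 6·2^m + 8 − 4 = 3·2^{m+1} + 4.
This completes the inductive step, so t(k) = 3·2^k + 4 for all k ≥ 1.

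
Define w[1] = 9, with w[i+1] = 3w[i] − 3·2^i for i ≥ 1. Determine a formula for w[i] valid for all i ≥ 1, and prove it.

Claim: w[i] = 3^i + 3·2^i.

Base case: w[1] = 9, and 3^1 + 3·2^1 = 3 + 6 = 9.
Assume w[k] = 3^k + 3·2^k for some k ≥ 1.
Then w[k+1] = 3w[k] − 3·2^k = 3·(3^k + 3·2^k) − 3·2^k = 3^{k+1} + 9·2^k − 3·2^k = 3^{k+1} + 6·2^k = 3^{k+1} + 3·2^{k+1}.
Hence w[i] = 3^i + 3·2^i for every i ≥ 1, by induction.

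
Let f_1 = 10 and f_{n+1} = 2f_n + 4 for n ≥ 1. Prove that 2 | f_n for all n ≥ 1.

Base case: f_1 = 10 = 2·5, so 2 | f_1.
Assume 2 | f_m, so f_m = 2t for some integer t.
Then f_{m+1} = 2f_m + 4 = 2·(2t) + 4 = 2(2t + 2), so 2 | f_{m+1}.
Hence 2 | f_n for every n ≥ 1, by induction.

2 | f_n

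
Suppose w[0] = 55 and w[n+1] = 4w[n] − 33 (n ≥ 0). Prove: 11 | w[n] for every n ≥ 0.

Base case: w[0] = 55 = 11·5, so 11 | w[0].
Assume 11 | w[k], so w[k] = 11t for some integer t.
Then w[k+1] = 4w[k] − 33 = 4·(11t) − 33 = 11(4t − 3), so 11 | w[k+1].
Hence 11 | w[n] for every n ≥ 0, by induction.

11 | w[n]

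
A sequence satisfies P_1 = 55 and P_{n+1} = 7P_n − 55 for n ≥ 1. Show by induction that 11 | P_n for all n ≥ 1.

Base case: P_1 = 55 = 11·5, so 11 | P_1.
Assume 11 | P_j, so P_j = 11t for some integer t.
Then P_{j+1} = 7P_j − 55 = 7·(11t) − 55 = 11(7t − 5), so 11 | P_{j+1}.
This completes the inductive step, so 11 | P_n for all n ≥ 1.

11 | P_n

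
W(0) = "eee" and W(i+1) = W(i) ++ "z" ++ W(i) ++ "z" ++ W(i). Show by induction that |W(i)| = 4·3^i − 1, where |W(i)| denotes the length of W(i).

Base case: |W(0)| = 3, and 4·3^0 − 1 = 3.
Assume |W(k)| = 4·3^k − 1.
Then |W(k+1)| = 3|W(k)| + 2 = 3(4·3^k − 1) + 2 = 4·3^{k+1} − 3 + 2 = 4·3^{k+1} − 1.
This completes the inductive step, so |W(i)| = 4·3^i − 1 for all i ≥ 0.

|W(i)| = 4·3^i − 1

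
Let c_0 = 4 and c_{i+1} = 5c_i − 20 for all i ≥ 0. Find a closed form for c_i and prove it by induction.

Claim: c_i = -5^i + 5.

Base case: c_0 = 4, and -5^0 + 5 = -1 + 5 = 4.
Assume c_k = -5^k + 5 for some k ≥ 0.
Then c_{k+1} = 5c_k − 20 = 5·(-5^k + 5) − 20 = -5^{k+1} + 25 − 20 = -5^{k+1} + 5.
Hence c_i = -5^i + 5 for every i ≥ 0, by induction.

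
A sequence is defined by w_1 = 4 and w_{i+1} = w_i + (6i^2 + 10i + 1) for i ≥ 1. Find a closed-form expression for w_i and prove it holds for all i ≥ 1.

Claim: w_i = 2i^3 + 2i^2 − 3i + 3.

Base case: w_1 = 4, and 2·1^3 + 2·1^2 − 3·1 + 3 = 4.
Assume w_r = 2r^3 + 2r^2 − 3r + 3.
Then w_{r+1} = w_r + (6r^2 + 10r + 1) = (2r^3 + 2r^2 − 3r + 3) + (6r^2 + 10r + 1) = 2r^3 + 8r^2 + 7r + 4,
and 2·(r+1)^3 + 2·(r+1)^2 − 3·(r+1) + 3 = 2r^3 + 8r^2 + 7r + 4.
By induction, w_i = 2i^3 + 2i^2 − 3i + 3 for all i ≥ 1.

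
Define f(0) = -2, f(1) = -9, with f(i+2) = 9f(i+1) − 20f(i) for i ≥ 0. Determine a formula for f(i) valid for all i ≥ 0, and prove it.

Claim: f(i) = -4^i − 5^i.

Base cases: f(0) = -2 and -4^0 − 5^0 = -2; f(1) = -9 and -4^1 − 5^1 = -9.
Assume f(t) = -4^t − 5^t for all 0 ≤ t ≤ j, where j ≥ 1.
Then f(j+1) = 9f(j) − 20f(j−1) = 9·(-4^j − 5^j) − 20·(-4^{j−1} − 5^{j−1}) = -(9·4 − 20)4^{j−1} − (9·5 − 20)5^{j−1} = -16·4^{j−1} − 25·5^{j−1} = -4^{j+1} − 5^{j+1}.
This completes the inductive step, so f(i) = -4^i − 5^i for all i ≥ 0.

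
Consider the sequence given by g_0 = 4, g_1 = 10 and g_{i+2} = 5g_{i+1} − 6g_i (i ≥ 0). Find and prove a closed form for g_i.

Claim: g_i = 2·3^i + 2·2^i.

Base cases: g_0 = 4 and 2·3^0 + 2·2^0 = 4; g_1 = 10 and 2·3^1 + 2·2^1 = 10.
Assume g_j = 2·3^j + 2·2^j for all 0 ≤ j ≤ r, where r ≥ 1.
Then g_{r+1} = 5g_r − 6g_{r−1} = 5·(2·3^r + 2·2^r) − 6·(2·3^{r−1} + 2·2^{r−1}) = 2·(5·3 − 6)3^{r−1} + 2·(5·2 − 6)2^{r−1} = 18·3^{r−1} + 8·2^{r−1} = 2·3^{r+1} + 2·2^{r+1}.
This completes the inductive step, so g_i = 2·3^i + 2·2^i for all i ≥ 0.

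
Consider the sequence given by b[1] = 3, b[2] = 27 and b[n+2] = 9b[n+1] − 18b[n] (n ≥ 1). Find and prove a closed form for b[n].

Claim: b[n] = 6^n − 3^n.

Base cases: b[1] = 3 and 6^1 − 3^1 = 3; b[2] = 27 and 6^2 − 3^2 = 27.
Assume b[j] = 6^j − 3^j for all 1 ≤ j ≤ r, where r ≥ 2.
Then b[r+1] = 9b[r] − 18b[r−1] = 9·(6^r − 3^r) − 18·(6^{r−1} − 3^{r−1}) = (9·6 − 18)6^{r−1} − (9·3 − 18)3^{r−1} = 36·6^{r−1} − 9·3^{r−1} = 6^{r+1} − 3^{r+1}.
By strong induction, b[n] = 6^n − 3^n for all n ≥ 1.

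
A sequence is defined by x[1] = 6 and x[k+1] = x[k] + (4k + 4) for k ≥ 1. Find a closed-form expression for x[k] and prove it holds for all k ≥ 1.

Claim: x[k] = 2k^2 + 2k + 2.

Base case: x[1] = 6, and 2·1^2 + 2·1 + 2 = 6.
Assume x[j] = 2j^2 + 2j + 2.
Then x[j+1] = x[j] + (4j + 4) = (2j^2 + 2j + 2) + (4j + 4) = 2j^2 + 6j + 6,
and 2·(j+1)^2 + 2·(j+1) + 2 = 2j^2 + 6j + 6.
This completes the inductive step, so x[k] = 2k^2 + 2k + 2 for all k ≥ 1.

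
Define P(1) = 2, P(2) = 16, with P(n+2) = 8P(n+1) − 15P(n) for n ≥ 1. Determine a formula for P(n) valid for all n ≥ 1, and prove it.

Claim: P(n) = -3^n + 5^n.

Base cases: P(1) = 2 and -3^1 + 5^1 = 2; P(2) = 16 and -3^2 + 5^2 = 16.
Assume P(i) = -3^i + 5^i for all 1 ≤ i ≤ j, where j ≥ 2.
Then P(j+1) = 8P(j) − 15P(j−1) = 8·(-3^j + 5^j) − 15·(-3^{j−1} + 5^{j−1}) = -(8·3 − 15)3^{j−1} + (8·5 − 15)5^{j−1} = -9·3^{j−1} + 25·5^{j−1} = -3^{j+1} + 5^{j+1}.
Hence P(n) = -3^n + 5^n for every n ≥ 1, by strong induction.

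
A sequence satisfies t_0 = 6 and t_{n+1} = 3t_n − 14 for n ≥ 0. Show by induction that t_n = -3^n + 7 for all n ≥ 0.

Base case: t_0 = 6, and -3^0 + 7 = -1 + 7 = 6.
Assume t_j = -3^j + 7 for some j ≥ 0.
Then t_{j+1} = 3t_j − 14 = 3·(-3^j + 7) − 14 = -3^{j+1} + 21 − 14 = -3^{j+1} + 7.
So the formula holds for j+1, and by induction t_n = -3^n + 7 for all n ≥ 0.

t_n = -3^n + 7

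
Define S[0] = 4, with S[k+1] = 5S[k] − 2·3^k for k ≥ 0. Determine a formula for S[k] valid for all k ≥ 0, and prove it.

Claim: S[k] = 3·5^k + 3^k.

Base case: S[0] = 4, and 3·5^0 + 3^0 = 3 + 1 = 4.
Assume S[m] = 3·5^m + 3^m for some m ≥ 0.
Then S[m+1] = 5S[m] − 2·3^m = 5·(3·5^m + 3^m) − 2·3^m = 3·5^{m+1} + 5·3^m − 2·3^m = 3·5^{m+1} + 3·3^m = 3·5^{m+1} + 3^{m+1}.
This completes the inductive step, so S[k] = 3·5^k + 3^k for all k ≥ 0.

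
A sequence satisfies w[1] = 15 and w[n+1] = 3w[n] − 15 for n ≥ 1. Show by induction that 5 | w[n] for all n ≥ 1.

Base case: w[1] = 15 = 5·3, so 5 | w[1].
Assume 5 | w[j], so w[j] = 5t for some integer t.
Then w[j+1] = 3w[j] − 15 = 3·(5t) − 15 = 5(3t − 3), so 5 | w[j+1].
By induction, 5 | w[n] for all n ≥ 1.

5 | w[n]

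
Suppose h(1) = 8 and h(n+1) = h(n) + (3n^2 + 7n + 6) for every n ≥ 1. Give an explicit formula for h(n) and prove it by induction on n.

Claim: h(n) = n^3 + 2n^2 + 3n + 2.

Base case: h(1) = 8, and 1^3 + 2·1^2 + 3·1 + 2 = 8.
Assume h(m) = m^3 + 2m^2 + 3m + 2.
Then h(m+1) = h(m) + (3m^2 + 7m + 6) = (m^3 + 2m^2 + 3m + 2) + (3m^2 + 7m + 6) = m^3 + 5m^2 + 10m + 8,
and (m+1)^3 + 2·(m+1)^2 + 3·(m+1) + 2 = m^3 + 5m^2 + 10m + 8.
This completes the inductive step, so h(n) = n^3 + 2n^2 + 3n + 2 for all n ≥ 1.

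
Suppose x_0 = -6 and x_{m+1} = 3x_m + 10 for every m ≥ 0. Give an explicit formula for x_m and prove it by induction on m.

Claim: x_m = -3^m − 5.

Base case: x_0 = -6, and -3^0 − 5 = -1 − 5 = -6.
Assume x_j = -3^j − 5 for some j ≥ 0.
Then x_{j+1} = 3x_j + 10 = 3·(-3^j − 5) + 10 = -3^{j+1} − 15 + 10 = -3^{j+1} − 5.
So the formula holds for j+1, and by induction x_m = -3^m − 5 for all m ≥ 0.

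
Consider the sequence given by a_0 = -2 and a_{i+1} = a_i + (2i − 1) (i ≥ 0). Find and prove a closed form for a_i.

Claim: a_i = i^2 − 2i − 2.

Base case: a_0 = -2, and 0^2 − 2·0 − 2 = -2.
Assume a_k = k^2 − 2k − 2.
Then a_{k+1} = a_k + (2k − 1) = (k^2 − 2k − 2) + (2k − 1) = k^2 − 3,
and (k+1)^2 − 2·(k+1) − 2 = k^2 − 3.
By induction, a_i = i^2 − 2i − 2 for all i ≥ 0.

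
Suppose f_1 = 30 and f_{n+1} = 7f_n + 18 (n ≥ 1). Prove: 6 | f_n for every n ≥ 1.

Base case: f_1 = 30 = 6·5, so 6 | f_1.
Assume 6 | f_k, so f_k = 6t for some integer t.
Then f_{k+1} = 7f_k + 18 = 7·(6t) + 18 = 6(7t + 3), so 6 | f_{k+1}.
By induction, 6 | f_n for all n ≥ 1.

6 | f_n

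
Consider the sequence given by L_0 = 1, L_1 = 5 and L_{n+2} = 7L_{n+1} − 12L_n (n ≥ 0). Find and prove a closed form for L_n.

Claim: L_n = -3^n + 2·4^n.

Base cases: L_0 = 1 and -3^0 + 2·4^0 = 1; L_1 = 5 and -3^1 + 2·4^1 = 5.
Assume L_j = -3^j + 2·4^j for all 0 ≤ j ≤ k, where k ≥ 1.
Then L_{k+1} = 7L_k − 12L_{k−1} = 7·(-3^k + 2·4^k) − 12·(-3^{k−1} + 2·4^{k−1}) = -(7·3 − 12)3^{k−1} + 2·(7·4 − 12)4^{k−1} = -9·3^{k−1} + 32·4^{k−1} = -3^{k+1} + 2·4^{k+1}.
Hence L_n = -3^n + 2·4^n for every n ≥ 0, by strong induction.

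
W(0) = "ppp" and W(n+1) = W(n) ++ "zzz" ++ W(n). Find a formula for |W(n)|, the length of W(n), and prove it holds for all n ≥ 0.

Claim: |W(n)| = 6·2^n − 3.

Base case: |W(0)| = 3, and 6·2^0 − 3 = 3.
Assume |W(r)| = 6·2^r − 3.
Then |W(r+1)| = |W(r)| + 3 + |W(r)| = 2|W(r)| + 3 = 2(6·2^r − 3) + 3 = 6·2^{r+1} − 6 + 3 = 6·2^{r+1} − 3.
So the formula holds for r+1, and by induction |W(n)| = 6·2^n − 3 for all n ≥ 0.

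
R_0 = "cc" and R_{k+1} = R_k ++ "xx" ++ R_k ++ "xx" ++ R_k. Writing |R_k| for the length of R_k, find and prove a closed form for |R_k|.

Claim: |R_k| = 4·3^k − 2.

Base case: |R_0| = 2, and 4·3^0 − 2 = 2.
Assume |R_m| = 4·3^m − 2.
Then |R_{m+1}| = 3|R_m| + 4 = 3(4·3^m − 2) + 4 = 4·3^{m+1} − 6 + 4 = 4·3^{m+1} − 2.
So the formula holds for m+1, and by induction |R_k| = 4·3^k − 2 for all k ≥ 0.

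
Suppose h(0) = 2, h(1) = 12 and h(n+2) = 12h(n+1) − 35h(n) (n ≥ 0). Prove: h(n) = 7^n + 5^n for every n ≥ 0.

Base cases: h(0) = 2 and 7^0 + 5^0 = 2; h(1) = 12 and 7^1 + 5^1 = 12.
Assume h(j) = 7^j + 5^j for all 0 ≤ j ≤ r, where r ≥ 1.
Then h(r+1) = 12h(r) − 35h(r−1) = 12·(7^r + 5^r) − 35·(7^{r−1} + 5^{r−1}) = (12·7 − 35)7^{r−1} + (12·5 − 35)5^{r−1} = 49·7^{r−1} + 25·5^{r−1} = 7^{r+1} + 5^{r+1}.
Hence h(n) = 7^n + 5^n for every n ≥ 0, by strong induction.

h(n) = 7^n + 5^n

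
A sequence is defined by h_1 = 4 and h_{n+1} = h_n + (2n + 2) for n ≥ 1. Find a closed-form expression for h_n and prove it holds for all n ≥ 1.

Claim: h_n = n^2 + n + 2.

Base case: h_1 = 4, and 1^2 + 1 + 2 = 4.
Assume h_r = r^2 + r + 2.
Then h_{r+1} = h_r + (2r + 2) = (r^2 + r + 2) + (2r + 2) = r^2 + 3r + 4,
and (r+1)^2 + (r+1) + 2 = r^2 + 3r + 4.
By induction, h_n = n^2 + n + 2 for all n ≥ 1.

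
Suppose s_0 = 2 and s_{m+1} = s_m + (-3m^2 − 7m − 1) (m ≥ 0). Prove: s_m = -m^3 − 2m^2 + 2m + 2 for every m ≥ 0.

Base case: s_0 = 2, and -0^3 − 2·0^2 + 2·0 + 2 = 2.
Assume s_j = -j^3 − 2j^2 + 2j + 2.
Then s_{j+1} = s_j + (-3j^2 − 7j − 1) = (-j^3 − 2j^2 + 2j + 2) + (-3j^2 − 7j − 1) = -j^3 − 5j^2 − 5j + 1,
and -(j+1)^3 − 2·(j+1)^2 + 2·(j+1) + 2 = -j^3 − 5j^2 − 5j + 1.
This completes the inductive step, so s_m = -m^3 − 2m^2 + 2m + 2 for all m ≥ 0.

s_m = -m^3 − 2m^2 + 2m + 2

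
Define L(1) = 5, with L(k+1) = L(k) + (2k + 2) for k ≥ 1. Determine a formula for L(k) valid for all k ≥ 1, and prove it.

Claim: L(k) = k^2 + k + 3.

Base case: L(1) = 5, and 1^2 + 1 + 3 = 5.
Assume L(j) = j^2 + j + 3.
Then L(j+1) = L(j) + (2j + 2) = (j^2 + j + 3) + (2j + 2) = j^2 + 3j + 5,
and (j+1)^2 + (j+1) + 3 = j^2 + 3j + 5.
By induction, L(k) = k^2 + k + 3 for all k ≥ 1.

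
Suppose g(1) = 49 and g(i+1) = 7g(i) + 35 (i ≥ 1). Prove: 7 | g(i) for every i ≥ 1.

Base case: g(1) = 49 = 7·7, so 7 | g(1).
Assume 7 | g(m), so g(m) = 7t for some integer t.
Then g(m+1) = 7g(m) + 35 = 7·(7t) + 35 = 7(7t + 5), so 7 | g(m+1).
By induction, 7 | g(i) for all i ≥ 1.

7 | g(i)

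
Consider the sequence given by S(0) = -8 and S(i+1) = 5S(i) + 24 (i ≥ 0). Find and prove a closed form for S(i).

Claim: S(i) = -2·5^i − 6.

Base case: S(0) = -8, and -2·5^0 − 6 = -2 − 6 = -8.
Assume S(r) = -2·5^r − 6 for some r ≥ 0.
Then S(r+1) = 5S(r) + 24 = 5·(-2·5^r − 6) + 24 = -10·5^r − 30 + 24 = -2·5^{r+1} − 6.
By induction, S(i) = -2·5^i − 6 for all i ≥ 0.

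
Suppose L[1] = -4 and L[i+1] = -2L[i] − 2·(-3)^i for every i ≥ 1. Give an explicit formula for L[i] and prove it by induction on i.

Claim: L[i] = -(-2)^i + 2·(-3)^i.

Base case: L[1] = -4, and -(-2)^1 + 2·(-3)^1 = 2 − 6 = -4.
Assume L[j] = -(-2)^j + 2·(-3)^j for some j ≥ 1.
Then L[j+1] = -2L[j] − 2·(-3)^j = -2·(-(-2)^j + 2·(-3)^j) − 2·(-3)^j = -(-2)^{j+1} − 4·(-3)^j − 2·(-3)^j = -(-2)^{j+1} − 6·(-3)^j = -(-2)^{j+1} + 2·(-3)^{j+1}.
This completes the inductive step, so L[i] = -(-2)^i + 2·(-3)^i for all i ≥ 1.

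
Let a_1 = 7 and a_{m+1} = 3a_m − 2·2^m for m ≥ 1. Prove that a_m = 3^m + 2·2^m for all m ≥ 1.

Base case: a_1 = 7, and 3^1 + 2·2^1 = 3 + 4 = 7.
Assume a_k = 3^k + 2·2^k for some k ≥ 1.
Then a_{k+1} = 3a_k − 2·2^k = 3·(3^k + 2·2^k) − 2·2^k = 3^{k+1} + 6·2^k − 2·2^k = 3^{k+1} + 4·2^k = 3^{k+1} + 2·2^{k+1}.
So the formula holds for k+1, and by induction a_m = 3^m + 2·2^m for all m ≥ 1.

a_m = 3^m + 2·2^m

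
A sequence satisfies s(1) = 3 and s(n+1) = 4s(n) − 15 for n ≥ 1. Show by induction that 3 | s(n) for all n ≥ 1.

Base case: s(1) = 3 = 3·1, so 3 | s(1).
Assume 3 | s(k), so s(k) = 3t for some integer t.
Then s(k+1) = 4s(k) − 15 = 4·(3t) − 15 = 3(4t − 5), so 3 | s(k+1).
So the property holds for k+1, and by induction 3 | s(n) for all n ≥ 1.

3 | s(n)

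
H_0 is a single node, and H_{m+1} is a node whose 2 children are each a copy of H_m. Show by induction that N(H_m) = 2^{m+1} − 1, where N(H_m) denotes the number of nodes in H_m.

Base case: N(H_0) = 1, and 2^{0+1} − 1 = 1.
Assume N(H_r) = 2^{r+1} − 1.
Then N(H_{r+1}) = 1 + 2N(H_r) = 1 + 2(2^{r+1} − 1) = 2^{r+2} − 2 + 1 = 2^{r+2} − 1.
By induction, N(H_m) = 2^{m+1} − 1 for all m ≥ 0.

N(H_m) = 2^{m+1} − 1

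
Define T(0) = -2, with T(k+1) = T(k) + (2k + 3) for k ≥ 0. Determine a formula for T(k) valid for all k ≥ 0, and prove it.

Claim: T(k) = k^2 + 2k − 2.

Base case: T(0) = -2, and 0^2 + 2·0 − 2 = -2.
Assume T(r) = r^2 + 2r − 2.
Then T(r+1) = T(r) + (2r + 3) = (r^2 + 2r − 2) + (2r + 3) = r^2 + 4r + 1,
and (r+1)^2 + 2·(r+1) − 2 = r^2 + 4r + 1.
Hence T(k) = k^2 + 2k − 2 for every k ≥ 0, by induction.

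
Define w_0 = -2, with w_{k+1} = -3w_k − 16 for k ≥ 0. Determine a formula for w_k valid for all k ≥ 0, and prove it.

Claim: w_k = 2·(-3)^k − 4.

Base case: w_0 = -2, and 2·(-3)^0 − 4 = 2 − 4 = -2.
Assume w_m = 2·(-3)^m − 4 for some m ≥ 0.
Then w_{m+1} = -3w_m − 16 = -3·(2·(-3)^m − 4) − 16 = -6·(-3)^m + 12 − 16 = 2·(-3)^{m+1} − 4.
So the formula holds for m+1, and by induction w_k = 2·(-3)^k − 4 for all k ≥ 0.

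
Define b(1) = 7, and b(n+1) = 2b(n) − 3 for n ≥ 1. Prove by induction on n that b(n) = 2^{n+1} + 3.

Base case: b(1) = 7, and 2^{1+1} + 3 = 4 + 3 = 7.
Assume b(m) = 2^{m+1} + 3 for some m ≥ 1.
Then b(m+1) = 2b(m) − 3 = 2·(2^{m+1} + 3) − 3 = 2^{m+2} + 6 − 3 = 2^{m+2} + 3.
This completes the inductive step, so b(n) = 2^{n+1} + 3 for all n ≥ 1.

b(n) = 2^{n+1} + 3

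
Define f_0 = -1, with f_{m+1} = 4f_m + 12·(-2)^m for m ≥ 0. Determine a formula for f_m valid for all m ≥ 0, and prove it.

Claim: f_m = 4^m − 2·(-2)^m.

Base case: f_0 = -1, and 4^0 − 2·(-2)^0 = 1 − 2 = -1.
Assume f_j = 4^j − 2·(-2)^j for some j ≥ 0.
Then f_{j+1} = 4f_j + 12·(-2)^j = 4·(4^j − 2·(-2)^j) + 12·(-2)^j = 4^{j+1} − 8·(-2)^j + 12·(-2)^j = 4^{j+1} + 4·(-2)^j = 4^{j+1} − 2·(-2)^{j+1}.
Hence f_m = 4^m − 2·(-2)^m for every m ≥ 0, by induction.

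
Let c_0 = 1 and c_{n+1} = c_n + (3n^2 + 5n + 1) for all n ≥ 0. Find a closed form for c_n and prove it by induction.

Claim: c_n = n^3 + n^2 − n + 1.

Base case: c_0 = 1, and 0^3 + 0^2 − 0 + 1 = 1.
Assume c_m = m^3 + m^2 − m + 1.
Then c_{m+1} = c_m + (3m^2 + 5m + 1) = (m^3 + m^2 − m + 1) + (3m^2 + 5m + 1) = m^3 + 4m^2 + 4m + 2,
and (m+1)^3 + (m+1)^2 − (m+1) + 1 = m^3 + 4m^2 + 4m + 2.
Hence c_n = n^3 + n^2 − n + 1 for every n ≥ 0, by induction.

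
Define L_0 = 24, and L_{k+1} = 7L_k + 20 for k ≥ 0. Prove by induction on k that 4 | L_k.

Base case: L_0 = 24 = 4·6, so 4 | L_0.
Assume 4 | L_r, so L_r = 4t for some integer t.
Then L_{r+1} = 7L_r + 20 = 7·(4t) + 20 = 4(7t + 5), so 4 | L_{r+1}.
So the property holds for r+1, and by induction 4 | L_k for all k ≥ 0.

4 | L_k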